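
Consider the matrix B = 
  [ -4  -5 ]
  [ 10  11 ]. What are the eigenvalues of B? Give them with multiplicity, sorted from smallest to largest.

Characteristic polynomial: p(μ) = μ^2 - 7μ + 6 = (μ - 6)(μ - 1).
Roots (with multiplicity): 1, 6.

1, 6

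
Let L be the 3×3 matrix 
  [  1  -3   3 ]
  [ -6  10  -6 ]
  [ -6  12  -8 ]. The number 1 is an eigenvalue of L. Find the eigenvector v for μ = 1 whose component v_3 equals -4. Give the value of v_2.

L − 1I = [[0, -3, 3], [-6, 9, -6], [-6, 12, -9]].
Solving (L − 1I)v = 0 gives the eigenspace spanned by (-2, -4, -4).
With v_3 = -4, v = (-2, -4, -4), so v_2 = -4.

-4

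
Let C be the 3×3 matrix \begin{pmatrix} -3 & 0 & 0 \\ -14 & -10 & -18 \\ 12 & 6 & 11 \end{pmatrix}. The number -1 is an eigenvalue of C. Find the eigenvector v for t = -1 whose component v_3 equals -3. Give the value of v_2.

6

C + 1I = [[-2, 0, 0], [-14, -9, -18], [12, 6, 12]].
Solving (C + 1I)v = 0 gives the eigenspace spanned by (0, 6, -3).
With v_3 = -3, v = (0, 6, -3), so v_2 = 6.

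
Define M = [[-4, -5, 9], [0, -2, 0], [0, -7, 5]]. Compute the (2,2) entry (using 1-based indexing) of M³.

Characteristic polynomial: s^3 + s^2 - 22s - 40 = (s - 5)(s + 2)(s + 4), so the eigenvalues are -4, -2, 5.
s=-4: eigenvector (1, 0, 0).
s=5: eigenvector (1, 0, 1).
s=-2: eigenvector (2, 1, 1).
P = [[1, 1, 2], [0, 0, 1], [0, 1, 1]], D = diag(-4, 5, -2), P⁻¹ = [[1, -1, -1], [0, -1, 1], [0, 1, 0]].
M³ = P·diag(-64, 125, -8)·P⁻¹ = [[-64, -77, 189], [0, -8, 0], [0, -133, 125]].
The requested entry is -8.

-8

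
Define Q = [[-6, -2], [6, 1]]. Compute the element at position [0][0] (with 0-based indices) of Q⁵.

-876

Characteristic polynomial: λ^2 + 5λ + 6 = (λ + 2)(λ + 3), so the eigenvalues are -3, -2.
λ=-3: eigenvector (2, -3).
λ=-2: eigenvector (1, -2).
P = [[2, 1], [-3, -2]], D = diag(-3, -2), P⁻¹ = [[2, 1], [-3, -2]].
Q⁵ = P·diag(-243, -32)·P⁻¹ = [[-876, -422], [1266, 601]].
The requested entry is -876.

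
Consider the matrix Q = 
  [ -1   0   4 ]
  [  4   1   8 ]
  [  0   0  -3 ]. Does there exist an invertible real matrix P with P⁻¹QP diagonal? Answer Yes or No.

Yes

Characteristic polynomial: p(s) = s^3 + 3s^2 - s - 3 = (s - 1)(s + 1)(s + 3).
All 3 eigenvalues are distinct, so Q is diagonalizable.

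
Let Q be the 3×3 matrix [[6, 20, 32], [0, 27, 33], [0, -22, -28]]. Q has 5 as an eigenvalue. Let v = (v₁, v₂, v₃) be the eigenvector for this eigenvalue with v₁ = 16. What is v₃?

-8

Q − 5I = [[1, 20, 32], [0, 22, 33], [0, -22, -33]].
Solving (Q − 5I)v = 0 gives the eigenspace spanned by (16, 12, -8).
With v₁ = 16, v = (16, 12, -8), so v₃ = -8.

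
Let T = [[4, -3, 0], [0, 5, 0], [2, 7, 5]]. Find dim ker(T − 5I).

1

T − 5I = [[-1, -3, 0], [0, 0, 0], [2, 7, 0]].
This matrix has rank 2, so its null space has dimension 3 − 2 = 1.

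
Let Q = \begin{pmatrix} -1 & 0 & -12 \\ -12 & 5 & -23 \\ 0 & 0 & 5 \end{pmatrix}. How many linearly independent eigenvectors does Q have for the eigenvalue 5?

1

Q − 5I = [[-6, 0, -12], [-12, 0, -23], [0, 0, 0]].
This matrix has rank 2, so its null space has dimension 3 − 2 = 1.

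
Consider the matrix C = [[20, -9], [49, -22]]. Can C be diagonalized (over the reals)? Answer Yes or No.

Characteristic polynomial: p(r) = r^2 + 2r + 1 = (r + 1)^2.
r = -1 has algebraic multiplicity 2; rank(C + 1I) = 1, so geometric multiplicity = 1.
Geometric multiplicity < algebraic multiplicity, so C is not diagonalizable.

No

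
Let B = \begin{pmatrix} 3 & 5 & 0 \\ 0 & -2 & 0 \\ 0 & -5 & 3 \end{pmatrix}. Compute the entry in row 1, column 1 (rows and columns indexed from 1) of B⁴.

Characteristic polynomial: μ^3 - 4μ^2 - 3μ + 18 = (μ - 3)^2(μ + 2), so the eigenvalues are -2, 3, 3.
μ=3: eigenvector (1, 0, 0).
μ=-2: eigenvector (-1, 1, 1).
μ=3: eigenvector (0, 0, 1).
P = [[1, -1, 0], [0, 1, 0], [0, 1, 1]], D = diag(3, -2, 3), P⁻¹ = [[1, 1, 0], [0, 1, 0], [0, -1, 1]].
B⁴ = P·diag(81, 16, 81)·P⁻¹ = [[81, 65, 0], [0, 16, 0], [0, -65, 81]].
The requested entry is 81.

81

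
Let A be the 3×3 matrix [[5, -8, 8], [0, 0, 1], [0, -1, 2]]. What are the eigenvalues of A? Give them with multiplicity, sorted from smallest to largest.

Characteristic polynomial: p(μ) = μ^3 - 7μ^2 + 11μ - 5 = (μ - 5)(μ - 1)^2.
Roots (with multiplicity): 1, 1, 5.

1, 1, 5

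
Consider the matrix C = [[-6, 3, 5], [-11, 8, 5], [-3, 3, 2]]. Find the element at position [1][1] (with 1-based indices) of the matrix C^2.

Characteristic polynomial: λ^3 - 4λ^2 - 11λ + 30 = (λ - 5)(λ - 2)(λ + 3), so the eigenvalues are -3, 2, 5.
λ=-3: eigenvector (1, 1, 0).
λ=5: eigenvector (1, 2, 1).
λ=2: eigenvector (1, 1, 1).
P = [[1, 1, 1], [1, 2, 1], [0, 1, 1]], D = diag(-3, 5, 2), P⁻¹ = [[1, 0, -1], [-1, 1, 0], [1, -1, 1]].
C² = P·diag(9, 25, 4)·P⁻¹ = [[-12, 21, -5], [-37, 46, -5], [-21, 21, 4]].
The requested entry is -12.

-12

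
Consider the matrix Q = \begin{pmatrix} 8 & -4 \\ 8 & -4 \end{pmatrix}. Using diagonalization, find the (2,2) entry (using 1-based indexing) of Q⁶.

Characteristic polynomial: t^2 - 4t = t(t - 4), so the eigenvalues are 0, 4.
t=0: eigenvector (1, 2).
t=4: eigenvector (1, 1).
P = [[1, 1], [2, 1]], D = diag(0, 4), P⁻¹ = [[-1, 1], [2, -1]].
Q⁶ = P·diag(0, 4096)·P⁻¹ = [[8192, -4096], [8192, -4096]].
The requested entry is -4096.

-4096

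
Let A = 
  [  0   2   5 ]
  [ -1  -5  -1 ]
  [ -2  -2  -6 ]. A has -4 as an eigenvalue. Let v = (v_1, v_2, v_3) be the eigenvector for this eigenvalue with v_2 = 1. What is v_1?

-3

A + 4I = [[4, 2, 5], [-1, -1, -1], [-2, -2, -2]].
Solving (A + 4I)v = 0 gives the eigenspace spanned by (-3, 1, 2).
With v_2 = 1, v = (-3, 1, 2), so v_1 = -3.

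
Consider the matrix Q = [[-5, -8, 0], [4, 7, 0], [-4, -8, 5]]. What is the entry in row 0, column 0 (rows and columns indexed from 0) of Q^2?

Characteristic polynomial: s^3 - 7s^2 + 7s + 15 = (s - 5)(s - 3)(s + 1), so the eigenvalues are -1, 3, 5.
s=3: eigenvector (-1, 1, 2).
s=-1: eigenvector (2, -1, 0).
s=5: eigenvector (0, 0, 1).
P = [[-1, 2, 0], [1, -1, 0], [2, 0, 1]], D = diag(3, -1, 5), P⁻¹ = [[1, 2, 0], [1, 1, 0], [-2, -4, 1]].
Q² = P·diag(9, 1, 25)·P⁻¹ = [[-7, -16, 0], [8, 17, 0], [-32, -64, 25]].
The requested entry is -7.

-7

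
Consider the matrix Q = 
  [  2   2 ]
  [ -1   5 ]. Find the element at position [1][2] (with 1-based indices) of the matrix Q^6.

Characteristic polynomial: μ^2 - 7μ + 12 = (μ - 4)(μ - 3), so the eigenvalues are 3, 4.
μ=4: eigenvector (1, 1).
μ=3: eigenvector (-2, -1).
P = [[1, -2], [1, -1]], D = diag(4, 3), P⁻¹ = [[-1, 2], [-1, 1]].
Q⁶ = P·diag(4096, 729)·P⁻¹ = [[-2638, 6734], [-3367, 7463]].
The requested entry is 6734.

6734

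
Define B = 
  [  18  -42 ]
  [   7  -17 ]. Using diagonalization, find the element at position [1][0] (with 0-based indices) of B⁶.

3367

Characteristic polynomial: μ^2 - μ - 12 = (μ - 4)(μ + 3), so the eigenvalues are -3, 4.
μ=4: eigenvector (3, 1).
μ=-3: eigenvector (-2, -1).
P = [[3, -2], [1, -1]], D = diag(4, -3), P⁻¹ = [[1, -2], [1, -3]].
B⁶ = P·diag(4096, 729)·P⁻¹ = [[10830, -20202], [3367, -6005]].
The requested entry is 3367.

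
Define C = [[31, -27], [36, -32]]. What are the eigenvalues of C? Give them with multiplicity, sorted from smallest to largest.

-5, 4

Characteristic polynomial: p(μ) = μ^2 + μ - 20 = (μ - 4)(μ + 5).
Roots (with multiplicity): -5, 4.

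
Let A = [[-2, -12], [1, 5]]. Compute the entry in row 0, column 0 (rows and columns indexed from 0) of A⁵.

-92

Characteristic polynomial: s^2 - 3s + 2 = (s - 2)(s - 1), so the eigenvalues are 1, 2.
s=1: eigenvector (4, -1).
s=2: eigenvector (-3, 1).
P = [[4, -3], [-1, 1]], D = diag(1, 2), P⁻¹ = [[1, 3], [1, 4]].
A⁵ = P·diag(1, 32)·P⁻¹ = [[-92, -372], [31, 125]].
The requested entry is -92.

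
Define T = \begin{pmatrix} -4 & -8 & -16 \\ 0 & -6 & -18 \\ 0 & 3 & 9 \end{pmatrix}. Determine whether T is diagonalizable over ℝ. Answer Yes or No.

Yes

Characteristic polynomial: p(r) = r^3 + r^2 - 12r = r(r - 3)(r + 4).
All 3 eigenvalues are distinct, so T is diagonalizable.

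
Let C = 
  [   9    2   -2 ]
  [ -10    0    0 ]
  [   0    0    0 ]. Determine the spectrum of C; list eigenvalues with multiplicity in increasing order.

0, 4, 5

Characteristic polynomial: p(s) = s^3 - 9s^2 + 20s = s(s - 5)(s - 4).
Roots (with multiplicity): 0, 4, 5.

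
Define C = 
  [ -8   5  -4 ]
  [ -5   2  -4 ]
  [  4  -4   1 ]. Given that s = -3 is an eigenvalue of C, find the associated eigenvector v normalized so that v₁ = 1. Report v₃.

C + 3I = [[-5, 5, -4], [-5, 5, -4], [4, -4, 4]].
Solving (C + 3I)v = 0 gives the eigenspace spanned by (1, 1, 0).
With v₁ = 1, v = (1, 1, 0), so v₃ = 0.

0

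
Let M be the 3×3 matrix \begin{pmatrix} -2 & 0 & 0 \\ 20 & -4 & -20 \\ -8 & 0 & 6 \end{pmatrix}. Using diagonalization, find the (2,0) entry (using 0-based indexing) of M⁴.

Characteristic polynomial: t^3 - 28t - 48 = (t - 6)(t + 2)(t + 4), so the eigenvalues are -4, -2, 6.
t=-4: eigenvector (0, 1, 0).
t=-2: eigenvector (1, 0, 1).
t=6: eigenvector (0, -2, 1).
P = [[0, 1, 0], [1, 0, -2], [0, 1, 1]], D = diag(-4, -2, 6), P⁻¹ = [[-2, 1, 2], [1, 0, 0], [-1, 0, 1]].
M⁴ = P·diag(256, 16, 1296)·P⁻¹ = [[16, 0, 0], [2080, 256, -2080], [-1280, 0, 1296]].
The requested entry is -1280.

-1280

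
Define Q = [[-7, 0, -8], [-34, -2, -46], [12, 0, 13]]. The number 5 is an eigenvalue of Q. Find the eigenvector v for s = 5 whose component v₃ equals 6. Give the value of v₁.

-4

Q − 5I = [[-12, 0, -8], [-34, -7, -46], [12, 0, 8]].
Solving (Q − 5I)v = 0 gives the eigenspace spanned by (-4, -20, 6).
With v₃ = 6, v = (-4, -20, 6), so v₁ = -4.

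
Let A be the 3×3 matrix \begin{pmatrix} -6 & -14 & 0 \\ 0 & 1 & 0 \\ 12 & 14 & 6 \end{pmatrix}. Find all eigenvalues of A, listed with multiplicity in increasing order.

-6, 1, 6

Characteristic polynomial: p(t) = t^3 - t^2 - 36t + 36 = (t - 6)(t - 1)(t + 6).
Roots (with multiplicity): -6, 1, 6.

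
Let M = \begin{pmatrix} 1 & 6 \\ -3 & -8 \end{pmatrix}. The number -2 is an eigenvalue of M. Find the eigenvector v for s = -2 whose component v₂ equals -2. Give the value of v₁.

M + 2I = [[3, 6], [-3, -6]].
Solving (M + 2I)v = 0 gives the eigenspace spanned by (4, -2).
With v₂ = -2, v = (4, -2), so v₁ = 4.

4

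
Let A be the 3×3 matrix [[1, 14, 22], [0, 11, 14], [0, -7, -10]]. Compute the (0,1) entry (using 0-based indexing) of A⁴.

Characteristic polynomial: μ^3 - 2μ^2 - 11μ + 12 = (μ - 4)(μ - 1)(μ + 3), so the eigenvalues are -3, 1, 4.
μ=-3: eigenvector (-2, -1, 1).
μ=4: eigenvector (2, 2, -1).
μ=1: eigenvector (1, 0, 0).
P = [[-2, 2, 1], [-1, 2, 0], [1, -1, 0]], D = diag(-3, 4, 1), P⁻¹ = [[0, 1, 2], [0, 1, 1], [1, 0, 2]].
A⁴ = P·diag(81, 256, 1)·P⁻¹ = [[1, 350, 190], [0, 431, 350], [0, -175, -94]].
The requested entry is 350.

350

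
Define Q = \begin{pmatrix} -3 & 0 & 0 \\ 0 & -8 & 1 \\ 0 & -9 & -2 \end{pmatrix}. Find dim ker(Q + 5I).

1

Q + 5I = [[2, 0, 0], [0, -3, 1], [0, -9, 3]].
This matrix has rank 2, so its null space has dimension 3 − 2 = 1.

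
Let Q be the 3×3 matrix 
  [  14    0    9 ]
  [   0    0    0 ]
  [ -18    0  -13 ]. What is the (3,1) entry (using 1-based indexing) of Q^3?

-378

Characteristic polynomial: λ^3 - λ^2 - 20λ = λ(λ - 5)(λ + 4), so the eigenvalues are -4, 0, 5.
λ=-4: eigenvector (-1, 0, 2).
λ=0: eigenvector (0, 1, 0).
λ=5: eigenvector (1, 0, -1).
P = [[-1, 0, 1], [0, 1, 0], [2, 0, -1]], D = diag(-4, 0, 5), P⁻¹ = [[1, 0, 1], [0, 1, 0], [2, 0, 1]].
Q³ = P·diag(-64, 0, 125)·P⁻¹ = [[314, 0, 189], [0, 0, 0], [-378, 0, -253]].
The requested entry is -378.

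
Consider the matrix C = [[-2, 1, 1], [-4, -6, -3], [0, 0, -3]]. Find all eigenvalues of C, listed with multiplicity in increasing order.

Characteristic polynomial: p(λ) = λ^3 + 11λ^2 + 40λ + 48 = (λ + 3)(λ + 4)^2.
Roots (with multiplicity): -4, -4, -3.

-4, -4, -3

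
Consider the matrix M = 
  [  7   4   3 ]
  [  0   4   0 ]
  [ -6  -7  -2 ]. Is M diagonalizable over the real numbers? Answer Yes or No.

Characteristic polynomial: p(t) = t^3 - 9t^2 + 24t - 16 = (t - 4)^2(t - 1).
t = 4 has algebraic multiplicity 2; rank(M − 4I) = 2, so geometric multiplicity = 1.
Geometric multiplicity < algebraic multiplicity, so M is not diagonalizable.

No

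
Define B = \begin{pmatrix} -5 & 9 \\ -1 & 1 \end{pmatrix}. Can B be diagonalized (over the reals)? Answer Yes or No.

No

Characteristic polynomial: p(λ) = λ^2 + 4λ + 4 = (λ + 2)^2.
λ = -2 has algebraic multiplicity 2; rank(B + 2I) = 1, so geometric multiplicity = 1.
Geometric multiplicity < algebraic multiplicity, so B is not diagonalizable.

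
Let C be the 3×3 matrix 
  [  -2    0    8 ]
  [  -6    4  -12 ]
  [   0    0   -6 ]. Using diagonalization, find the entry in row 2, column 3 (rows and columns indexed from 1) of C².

Characteristic polynomial: t^3 + 4t^2 - 20t - 48 = (t - 4)(t + 2)(t + 6), so the eigenvalues are -6, -2, 4.
t=4: eigenvector (0, 1, 0).
t=-2: eigenvector (1, 1, 0).
t=-6: eigenvector (-2, 0, 1).
P = [[0, 1, -2], [1, 1, 0], [0, 0, 1]], D = diag(4, -2, -6), P⁻¹ = [[-1, 1, -2], [1, 0, 2], [0, 0, 1]].
C² = P·diag(16, 4, 36)·P⁻¹ = [[4, 0, -64], [-12, 16, -24], [0, 0, 36]].
The requested entry is -24.

-24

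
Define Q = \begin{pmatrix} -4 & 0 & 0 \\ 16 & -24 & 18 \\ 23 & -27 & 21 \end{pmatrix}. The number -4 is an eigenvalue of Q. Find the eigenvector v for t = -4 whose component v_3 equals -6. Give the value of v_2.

-3

Q + 4I = [[0, 0, 0], [16, -20, 18], [23, -27, 25]].
Solving (Q + 4I)v = 0 gives the eigenspace spanned by (3, -3, -6).
With v_3 = -6, v = (3, -3, -6), so v_2 = -3.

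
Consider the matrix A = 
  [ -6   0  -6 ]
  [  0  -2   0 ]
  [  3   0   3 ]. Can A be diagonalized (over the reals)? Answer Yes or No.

Characteristic polynomial: p(λ) = λ^3 + 5λ^2 + 6λ = λ(λ + 2)(λ + 3).
All 3 eigenvalues are distinct, so A is diagonalizable.

Yes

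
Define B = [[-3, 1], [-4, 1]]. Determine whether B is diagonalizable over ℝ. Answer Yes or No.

Characteristic polynomial: p(r) = r^2 + 2r + 1 = (r + 1)^2.
r = -1 has algebraic multiplicity 2; rank(B + 1I) = 1, so geometric multiplicity = 1.
Geometric multiplicity < algebraic multiplicity, so B is not diagonalizable.

No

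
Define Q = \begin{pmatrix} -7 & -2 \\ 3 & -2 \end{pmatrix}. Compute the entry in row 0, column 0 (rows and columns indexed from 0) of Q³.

-247

Characteristic polynomial: t^2 + 9t + 20 = (t + 4)(t + 5), so the eigenvalues are -5, -4.
t=-4: eigenvector (-2, 3).
t=-5: eigenvector (-1, 1).
P = [[-2, -1], [3, 1]], D = diag(-4, -5), P⁻¹ = [[1, 1], [-3, -2]].
Q³ = P·diag(-64, -125)·P⁻¹ = [[-247, -122], [183, 58]].
The requested entry is -247.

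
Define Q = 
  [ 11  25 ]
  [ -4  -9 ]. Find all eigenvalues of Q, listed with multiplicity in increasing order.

Characteristic polynomial: p(r) = r^2 - 2r + 1 = (r - 1)^2.
Roots (with multiplicity): 1, 1.

1, 1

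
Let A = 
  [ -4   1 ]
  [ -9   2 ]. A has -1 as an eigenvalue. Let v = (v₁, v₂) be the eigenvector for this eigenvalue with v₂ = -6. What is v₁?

-2

A + 1I = [[-3, 1], [-9, 3]].
Solving (A + 1I)v = 0 gives the eigenspace spanned by (-2, -6).
With v₂ = -6, v = (-2, -6), so v₁ = -2.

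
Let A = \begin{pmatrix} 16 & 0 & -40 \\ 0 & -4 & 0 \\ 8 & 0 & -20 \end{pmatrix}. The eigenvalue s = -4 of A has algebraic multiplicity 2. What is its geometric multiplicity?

A + 4I = [[20, 0, -40], [0, 0, 0], [8, 0, -16]].
This matrix has rank 1, so its null space has dimension 3 − 1 = 2.

2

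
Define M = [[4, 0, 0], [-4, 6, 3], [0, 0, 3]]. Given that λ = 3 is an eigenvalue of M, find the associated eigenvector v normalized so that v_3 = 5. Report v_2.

M − 3I = [[1, 0, 0], [-4, 3, 3], [0, 0, 0]].
Solving (M − 3I)v = 0 gives the eigenspace spanned by (0, -5, 5).
With v_3 = 5, v = (0, -5, 5), so v_2 = -5.

-5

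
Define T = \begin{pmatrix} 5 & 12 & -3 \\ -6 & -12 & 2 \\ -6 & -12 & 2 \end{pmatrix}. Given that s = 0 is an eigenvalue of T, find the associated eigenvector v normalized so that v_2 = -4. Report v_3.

T = [[5, 12, -3], [-6, -12, 2], [-6, -12, 2]].
Solving (T)v = 0 gives the eigenspace spanned by (6, -4, -6).
With v_2 = -4, v = (6, -4, -6), so v_3 = -6.

-6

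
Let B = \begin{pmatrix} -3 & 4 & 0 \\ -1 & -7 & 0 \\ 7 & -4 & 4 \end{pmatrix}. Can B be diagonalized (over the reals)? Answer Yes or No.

Characteristic polynomial: p(s) = s^3 + 6s^2 - 15s - 100 = (s - 4)(s + 5)^2.
s = -5 has algebraic multiplicity 2; rank(B + 5I) = 2, so geometric multiplicity = 1.
Geometric multiplicity < algebraic multiplicity, so B is not diagonalizable.

No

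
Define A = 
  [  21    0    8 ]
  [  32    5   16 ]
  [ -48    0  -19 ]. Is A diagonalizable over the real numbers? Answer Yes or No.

Characteristic polynomial: p(λ) = λ^3 - 7λ^2 - 5λ + 75 = (λ - 5)^2(λ + 3).
λ = 5 has algebraic multiplicity 2; rank(A − 5I) = 1, so geometric multiplicity = 2.
Every eigenvalue has geometric = algebraic multiplicity, so A is diagonalizable.

Yes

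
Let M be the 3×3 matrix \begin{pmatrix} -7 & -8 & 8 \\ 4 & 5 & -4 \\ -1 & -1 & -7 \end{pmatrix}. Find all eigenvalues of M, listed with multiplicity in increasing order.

-5, -5, 1

Characteristic polynomial: p(s) = s^3 + 9s^2 + 15s - 25 = (s - 1)(s + 5)^2.
Roots (with multiplicity): -5, -5, 1.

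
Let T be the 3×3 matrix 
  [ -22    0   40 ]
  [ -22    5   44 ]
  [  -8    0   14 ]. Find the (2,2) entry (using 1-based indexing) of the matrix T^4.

625

Characteristic polynomial: s^3 + 3s^2 - 28s - 60 = (s - 5)(s + 2)(s + 6), so the eigenvalues are -6, -2, 5.
s=5: eigenvector (0, 1, 0).
s=-6: eigenvector (5, 2, 2).
s=-2: eigenvector (2, 0, 1).
P = [[0, 5, 2], [1, 2, 0], [0, 2, 1]], D = diag(5, -6, -2), P⁻¹ = [[-2, 1, 4], [1, 0, -2], [-2, 0, 5]].
T⁴ = P·diag(625, 1296, 16)·P⁻¹ = [[6416, 0, -12800], [1342, 625, -2684], [2560, 0, -5104]].
The requested entry is 625.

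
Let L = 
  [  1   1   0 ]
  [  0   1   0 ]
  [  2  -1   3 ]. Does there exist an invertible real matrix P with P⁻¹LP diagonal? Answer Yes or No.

No

Characteristic polynomial: p(r) = r^3 - 5r^2 + 7r - 3 = (r - 3)(r - 1)^2.
r = 1 has algebraic multiplicity 2; rank(L − 1I) = 2, so geometric multiplicity = 1.
Geometric multiplicity < algebraic multiplicity, so L is not diagonalizable.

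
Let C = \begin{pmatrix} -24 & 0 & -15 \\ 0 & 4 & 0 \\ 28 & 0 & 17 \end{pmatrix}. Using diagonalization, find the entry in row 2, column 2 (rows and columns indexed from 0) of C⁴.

-3419

Characteristic polynomial: t^3 + 3t^2 - 16t - 48 = (t - 4)(t + 3)(t + 4), so the eigenvalues are -4, -3, 4.
t=-4: eigenvector (-3, 0, 4).
t=4: eigenvector (0, 1, 0).
t=-3: eigenvector (5, 0, -7).
P = [[-3, 0, 5], [0, 1, 0], [4, 0, -7]], D = diag(-4, 4, -3), P⁻¹ = [[-7, 0, -5], [0, 1, 0], [-4, 0, -3]].
C⁴ = P·diag(256, 256, 81)·P⁻¹ = [[3756, 0, 2625], [0, 256, 0], [-4900, 0, -3419]].
The requested entry is -3419.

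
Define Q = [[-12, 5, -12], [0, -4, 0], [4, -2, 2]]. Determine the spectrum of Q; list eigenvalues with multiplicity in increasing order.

-6, -4, -4

Characteristic polynomial: p(λ) = λ^3 + 14λ^2 + 64λ + 96 = (λ + 4)^2(λ + 6).
Roots (with multiplicity): -6, -4, -4.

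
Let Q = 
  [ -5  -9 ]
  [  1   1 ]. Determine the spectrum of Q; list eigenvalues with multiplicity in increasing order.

-2, -2

Characteristic polynomial: p(μ) = μ^2 + 4μ + 4 = (μ + 2)^2.
Roots (with multiplicity): -2, -2.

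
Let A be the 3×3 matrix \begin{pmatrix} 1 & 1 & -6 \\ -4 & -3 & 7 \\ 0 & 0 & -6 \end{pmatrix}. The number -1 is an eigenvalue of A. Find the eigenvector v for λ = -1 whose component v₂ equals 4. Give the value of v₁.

-2

A + 1I = [[2, 1, -6], [-4, -2, 7], [0, 0, -5]].
Solving (A + 1I)v = 0 gives the eigenspace spanned by (-2, 4, 0).
With v₂ = 4, v = (-2, 4, 0), so v₁ = -2.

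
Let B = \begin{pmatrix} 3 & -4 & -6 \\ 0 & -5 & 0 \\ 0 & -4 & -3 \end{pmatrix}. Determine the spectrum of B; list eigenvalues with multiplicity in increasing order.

Characteristic polynomial: p(t) = t^3 + 5t^2 - 9t - 45 = (t - 3)(t + 3)(t + 5).
Roots (with multiplicity): -5, -3, 3.

-5, -3, 3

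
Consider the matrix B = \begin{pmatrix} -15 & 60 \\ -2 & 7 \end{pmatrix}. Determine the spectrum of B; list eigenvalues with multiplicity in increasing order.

Characteristic polynomial: p(s) = s^2 + 8s + 15 = (s + 3)(s + 5).
Roots (with multiplicity): -5, -3.

-5, -3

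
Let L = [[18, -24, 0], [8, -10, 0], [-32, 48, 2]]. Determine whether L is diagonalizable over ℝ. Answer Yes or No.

Yes

Characteristic polynomial: p(r) = r^3 - 10r^2 + 28r - 24 = (r - 6)(r - 2)^2.
r = 2 has algebraic multiplicity 2; rank(L − 2I) = 1, so geometric multiplicity = 2.
Every eigenvalue has geometric = algebraic multiplicity, so L is diagonalizable.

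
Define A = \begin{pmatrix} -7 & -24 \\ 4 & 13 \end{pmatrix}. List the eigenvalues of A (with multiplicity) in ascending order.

1, 5

Characteristic polynomial: p(t) = t^2 - 6t + 5 = (t - 5)(t - 1).
Roots (with multiplicity): 1, 5.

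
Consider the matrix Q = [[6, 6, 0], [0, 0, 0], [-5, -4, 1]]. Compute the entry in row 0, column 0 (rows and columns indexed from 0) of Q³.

216

Characteristic polynomial: μ^3 - 7μ^2 + 6μ = μ(μ - 6)(μ - 1), so the eigenvalues are 0, 1, 6.
μ=0: eigenvector (-1, 1, -1).
μ=6: eigenvector (1, 0, -1).
μ=1: eigenvector (0, 0, 1).
P = [[-1, 1, 0], [1, 0, 0], [-1, -1, 1]], D = diag(0, 6, 1), P⁻¹ = [[0, 1, 0], [1, 1, 0], [1, 2, 1]].
Q³ = P·diag(0, 216, 1)·P⁻¹ = [[216, 216, 0], [0, 0, 0], [-215, -214, 1]].
The requested entry is 216.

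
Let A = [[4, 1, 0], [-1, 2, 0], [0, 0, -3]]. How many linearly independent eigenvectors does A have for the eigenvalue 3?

1

A − 3I = [[1, 1, 0], [-1, -1, 0], [0, 0, -6]].
This matrix has rank 2, so its null space has dimension 3 − 2 = 1.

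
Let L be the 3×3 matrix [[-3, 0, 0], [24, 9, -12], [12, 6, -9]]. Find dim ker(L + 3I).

2

L + 3I = [[0, 0, 0], [24, 12, -12], [12, 6, -6]].
This matrix has rank 1, so its null space has dimension 3 − 1 = 2.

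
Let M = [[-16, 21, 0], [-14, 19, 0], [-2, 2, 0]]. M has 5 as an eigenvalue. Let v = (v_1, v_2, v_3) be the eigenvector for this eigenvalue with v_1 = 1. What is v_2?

M − 5I = [[-21, 21, 0], [-14, 14, 0], [-2, 2, -5]].
Solving (M − 5I)v = 0 gives the eigenspace spanned by (1, 1, 0).
With v_1 = 1, v = (1, 1, 0), so v_2 = 1.

1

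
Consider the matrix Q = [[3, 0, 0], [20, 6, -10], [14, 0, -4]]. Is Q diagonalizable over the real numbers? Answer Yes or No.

Characteristic polynomial: p(t) = t^3 - 5t^2 - 18t + 72 = (t - 6)(t - 3)(t + 4).
All 3 eigenvalues are distinct, so Q is diagonalizable.

Yes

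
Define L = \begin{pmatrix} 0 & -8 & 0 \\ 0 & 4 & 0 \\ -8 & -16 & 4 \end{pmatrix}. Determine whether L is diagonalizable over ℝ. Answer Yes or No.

Characteristic polynomial: p(r) = r^3 - 8r^2 + 16r = r(r - 4)^2.
r = 4 has algebraic multiplicity 2; rank(L − 4I) = 1, so geometric multiplicity = 2.
Every eigenvalue has geometric = algebraic multiplicity, so L is diagonalizable.

Yes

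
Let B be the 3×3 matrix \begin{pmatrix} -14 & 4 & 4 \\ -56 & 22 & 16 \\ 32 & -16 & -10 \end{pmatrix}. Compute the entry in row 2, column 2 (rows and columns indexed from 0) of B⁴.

Characteristic polynomial: λ^3 + 2λ^2 - 36λ - 72 = (λ - 6)(λ + 2)(λ + 6), so the eigenvalues are -6, -2, 6.
λ=-2: eigenvector (-1, -1, -2).
λ=-6: eigenvector (1, 2, 0).
λ=6: eigenvector (0, 1, -1).
P = [[-1, 1, 0], [-1, 2, 1], [-2, 0, -1]], D = diag(-2, -6, 6), P⁻¹ = [[2, -1, -1], [3, -1, -1], [-4, 2, 1]].
B⁴ = P·diag(16, 1296, 1296)·P⁻¹ = [[3856, -1280, -1280], [2560, 16, -1280], [5120, -2560, -1264]].
The requested entry is -1264.

-1264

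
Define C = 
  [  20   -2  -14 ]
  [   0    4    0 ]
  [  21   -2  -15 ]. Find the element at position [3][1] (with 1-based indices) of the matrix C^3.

651

Characteristic polynomial: r^3 - 9r^2 + 14r + 24 = (r - 6)(r - 4)(r + 1), so the eigenvalues are -1, 4, 6.
r=6: eigenvector (1, 0, 1).
r=4: eigenvector (1, 1, 1).
r=-1: eigenvector (2, 0, 3).
P = [[1, 1, 2], [0, 1, 0], [1, 1, 3]], D = diag(6, 4, -1), P⁻¹ = [[3, -1, -2], [0, 1, 0], [-1, 0, 1]].
C³ = P·diag(216, 64, -1)·P⁻¹ = [[650, -152, -434], [0, 64, 0], [651, -152, -435]].
The requested entry is 651.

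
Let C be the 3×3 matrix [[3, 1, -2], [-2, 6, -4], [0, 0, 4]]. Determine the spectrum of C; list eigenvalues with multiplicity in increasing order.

4, 4, 5

Characteristic polynomial: p(μ) = μ^3 - 13μ^2 + 56μ - 80 = (μ - 5)(μ - 4)^2.
Roots (with multiplicity): 4, 4, 5.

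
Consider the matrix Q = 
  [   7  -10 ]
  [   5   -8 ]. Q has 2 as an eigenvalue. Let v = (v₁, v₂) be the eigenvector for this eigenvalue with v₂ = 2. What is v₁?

4

Q − 2I = [[5, -10], [5, -10]].
Solving (Q − 2I)v = 0 gives the eigenspace spanned by (4, 2).
With v₂ = 2, v = (4, 2), so v₁ = 4.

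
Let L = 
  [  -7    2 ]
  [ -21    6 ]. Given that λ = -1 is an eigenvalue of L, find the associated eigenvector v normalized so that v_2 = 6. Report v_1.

L + 1I = [[-6, 2], [-21, 7]].
Solving (L + 1I)v = 0 gives the eigenspace spanned by (2, 6).
With v_2 = 6, v = (2, 6), so v_1 = 2.

2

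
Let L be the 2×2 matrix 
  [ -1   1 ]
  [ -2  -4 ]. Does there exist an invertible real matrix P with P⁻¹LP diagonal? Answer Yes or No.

Characteristic polynomial: p(r) = r^2 + 5r + 6 = (r + 2)(r + 3).
All 2 eigenvalues are distinct, so L is diagonalizable.

Yes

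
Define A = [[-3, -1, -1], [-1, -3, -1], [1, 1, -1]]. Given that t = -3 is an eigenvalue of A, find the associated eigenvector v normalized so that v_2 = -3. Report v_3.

3

A + 3I = [[0, -1, -1], [-1, 0, -1], [1, 1, 2]].
Solving (A + 3I)v = 0 gives the eigenspace spanned by (-3, -3, 3).
With v_2 = -3, v = (-3, -3, 3), so v_3 = 3.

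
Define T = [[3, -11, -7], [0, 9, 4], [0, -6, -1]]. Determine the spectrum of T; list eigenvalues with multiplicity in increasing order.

3, 3, 5

Characteristic polynomial: p(s) = s^3 - 11s^2 + 39s - 45 = (s - 5)(s - 3)^2.
Roots (with multiplicity): 3, 3, 5.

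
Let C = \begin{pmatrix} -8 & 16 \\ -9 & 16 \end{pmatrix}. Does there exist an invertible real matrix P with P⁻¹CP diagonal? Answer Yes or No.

No

Characteristic polynomial: p(λ) = λ^2 - 8λ + 16 = (λ - 4)^2.
λ = 4 has algebraic multiplicity 2; rank(C − 4I) = 1, so geometric multiplicity = 1.
Geometric multiplicity < algebraic multiplicity, so C is not diagonalizable.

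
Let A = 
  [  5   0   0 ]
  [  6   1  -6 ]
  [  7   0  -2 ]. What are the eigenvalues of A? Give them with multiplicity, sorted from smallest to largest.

-2, 1, 5

Characteristic polynomial: p(μ) = μ^3 - 4μ^2 - 7μ + 10 = (μ - 5)(μ - 1)(μ + 2).
Roots (with multiplicity): -2, 1, 5.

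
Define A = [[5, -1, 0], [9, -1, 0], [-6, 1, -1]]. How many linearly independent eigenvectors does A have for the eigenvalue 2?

A − 2I = [[3, -1, 0], [9, -3, 0], [-6, 1, -3]].
This matrix has rank 2, so its null space has dimension 3 − 2 = 1.

1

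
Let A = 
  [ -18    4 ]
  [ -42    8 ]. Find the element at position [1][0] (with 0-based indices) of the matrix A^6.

893760

Characteristic polynomial: λ^2 + 10λ + 24 = (λ + 4)(λ + 6), so the eigenvalues are -6, -4.
λ=-6: eigenvector (1, 3).
λ=-4: eigenvector (2, 7).
P = [[1, 2], [3, 7]], D = diag(-6, -4), P⁻¹ = [[7, -2], [-3, 1]].
A⁶ = P·diag(46656, 4096)·P⁻¹ = [[302016, -85120], [893760, -251264]].
The requested entry is 893760.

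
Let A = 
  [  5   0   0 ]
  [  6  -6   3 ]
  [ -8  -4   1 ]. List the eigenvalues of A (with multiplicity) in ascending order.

Characteristic polynomial: p(s) = s^3 - 19s - 30 = (s - 5)(s + 2)(s + 3).
Roots (with multiplicity): -3, -2, 5.

-3, -2, 5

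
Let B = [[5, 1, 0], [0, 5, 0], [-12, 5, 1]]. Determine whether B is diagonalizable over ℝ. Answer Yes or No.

No

Characteristic polynomial: p(t) = t^3 - 11t^2 + 35t - 25 = (t - 5)^2(t - 1).
t = 5 has algebraic multiplicity 2; rank(B − 5I) = 2, so geometric multiplicity = 1.
Geometric multiplicity < algebraic multiplicity, so B is not diagonalizable.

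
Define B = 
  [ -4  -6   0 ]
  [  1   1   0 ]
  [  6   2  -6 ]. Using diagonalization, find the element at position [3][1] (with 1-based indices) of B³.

Characteristic polynomial: s^3 + 9s^2 + 20s + 12 = (s + 1)(s + 2)(s + 6), so the eigenvalues are -6, -2, -1.
s=-2: eigenvector (3, -1, 4).
s=-1: eigenvector (2, -1, 2).
s=-6: eigenvector (0, 0, 1).
P = [[3, 2, 0], [-1, -1, 0], [4, 2, 1]], D = diag(-2, -1, -6), P⁻¹ = [[1, 2, 0], [-1, -3, 0], [-2, -2, 1]].
B³ = P·diag(-8, -1, -216)·P⁻¹ = [[-22, -42, 0], [7, 13, 0], [402, 374, -216]].
The requested entry is 402.

402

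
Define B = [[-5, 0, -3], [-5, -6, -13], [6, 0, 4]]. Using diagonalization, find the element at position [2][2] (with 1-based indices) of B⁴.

Characteristic polynomial: μ^3 + 7μ^2 + 4μ - 12 = (μ - 1)(μ + 2)(μ + 6), so the eigenvalues are -6, -2, 1.
μ=-2: eigenvector (1, 2, -1).
μ=-6: eigenvector (0, 1, 0).
μ=1: eigenvector (-1, -3, 2).
P = [[1, 0, -1], [2, 1, -3], [-1, 0, 2]], D = diag(-2, -6, 1), P⁻¹ = [[2, 0, 1], [-1, 1, 1], [1, 0, 1]].
B⁴ = P·diag(16, 1296, 1)·P⁻¹ = [[31, 0, 15], [-1235, 1296, 1325], [-30, 0, -14]].
The requested entry is 1296.

1296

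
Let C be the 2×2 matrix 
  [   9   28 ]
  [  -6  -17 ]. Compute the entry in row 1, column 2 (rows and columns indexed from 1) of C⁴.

-7616

Characteristic polynomial: λ^2 + 8λ + 15 = (λ + 3)(λ + 5), so the eigenvalues are -5, -3.
λ=-3: eigenvector (7, -3).
λ=-5: eigenvector (-2, 1).
P = [[7, -2], [-3, 1]], D = diag(-3, -5), P⁻¹ = [[1, 2], [3, 7]].
C⁴ = P·diag(81, 625)·P⁻¹ = [[-3183, -7616], [1632, 3889]].
The requested entry is -7616.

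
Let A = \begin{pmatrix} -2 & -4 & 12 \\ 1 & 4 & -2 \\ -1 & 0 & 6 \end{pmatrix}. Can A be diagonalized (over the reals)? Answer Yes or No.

No

Characteristic polynomial: p(s) = s^3 - 8s^2 + 20s - 16 = (s - 4)(s - 2)^2.
s = 2 has algebraic multiplicity 2; rank(A − 2I) = 2, so geometric multiplicity = 1.
Geometric multiplicity < algebraic multiplicity, so A is not diagonalizable.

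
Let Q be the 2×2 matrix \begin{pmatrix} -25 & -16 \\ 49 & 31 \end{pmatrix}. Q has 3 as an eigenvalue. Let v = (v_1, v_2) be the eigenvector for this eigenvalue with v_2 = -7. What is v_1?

4

Q − 3I = [[-28, -16], [49, 28]].
Solving (Q − 3I)v = 0 gives the eigenspace spanned by (4, -7).
With v_2 = -7, v = (4, -7), so v_1 = 4.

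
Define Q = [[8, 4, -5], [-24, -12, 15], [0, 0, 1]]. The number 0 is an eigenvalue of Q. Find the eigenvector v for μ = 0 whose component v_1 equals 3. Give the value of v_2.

Q = [[8, 4, -5], [-24, -12, 15], [0, 0, 1]].
Solving (Q)v = 0 gives the eigenspace spanned by (3, -6, 0).
With v_1 = 3, v = (3, -6, 0), so v_2 = -6.

-6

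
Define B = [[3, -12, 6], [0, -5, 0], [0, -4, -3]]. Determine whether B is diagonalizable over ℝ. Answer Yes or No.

Characteristic polynomial: p(λ) = λ^3 + 5λ^2 - 9λ - 45 = (λ - 3)(λ + 3)(λ + 5).
All 3 eigenvalues are distinct, so B is diagonalizable.

Yes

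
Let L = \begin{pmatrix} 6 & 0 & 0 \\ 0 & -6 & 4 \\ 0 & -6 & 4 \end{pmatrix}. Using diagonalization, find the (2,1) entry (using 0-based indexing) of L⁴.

Characteristic polynomial: r^3 - 4r^2 - 12r = r(r - 6)(r + 2), so the eigenvalues are -2, 0, 6.
r=0: eigenvector (0, 2, 3).
r=-2: eigenvector (0, 1, 1).
r=6: eigenvector (1, 0, 0).
P = [[0, 0, 1], [2, 1, 0], [3, 1, 0]], D = diag(0, -2, 6), P⁻¹ = [[0, -1, 1], [0, 3, -2], [1, 0, 0]].
L⁴ = P·diag(0, 16, 1296)·P⁻¹ = [[1296, 0, 0], [0, 48, -32], [0, 48, -32]].
The requested entry is 48.

48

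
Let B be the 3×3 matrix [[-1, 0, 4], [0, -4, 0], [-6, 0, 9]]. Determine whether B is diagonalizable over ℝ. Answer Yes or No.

Characteristic polynomial: p(r) = r^3 - 4r^2 - 17r + 60 = (r - 5)(r - 3)(r + 4).
All 3 eigenvalues are distinct, so B is diagonalizable.

Yes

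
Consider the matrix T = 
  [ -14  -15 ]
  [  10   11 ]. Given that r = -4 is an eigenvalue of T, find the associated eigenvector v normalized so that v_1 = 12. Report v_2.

-8

T + 4I = [[-10, -15], [10, 15]].
Solving (T + 4I)v = 0 gives the eigenspace spanned by (12, -8).
With v_1 = 12, v = (12, -8), so v_2 = -8.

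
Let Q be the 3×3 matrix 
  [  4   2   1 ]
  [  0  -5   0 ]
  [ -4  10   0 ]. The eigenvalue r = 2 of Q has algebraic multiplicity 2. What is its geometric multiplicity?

Q − 2I = [[2, 2, 1], [0, -7, 0], [-4, 10, -2]].
This matrix has rank 2, so its null space has dimension 3 − 2 = 1.

1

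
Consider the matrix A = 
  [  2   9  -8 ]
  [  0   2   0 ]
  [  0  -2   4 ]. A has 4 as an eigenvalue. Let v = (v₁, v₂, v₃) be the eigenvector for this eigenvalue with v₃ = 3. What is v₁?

A − 4I = [[-2, 9, -8], [0, -2, 0], [0, -2, 0]].
Solving (A − 4I)v = 0 gives the eigenspace spanned by (-12, 0, 3).
With v₃ = 3, v = (-12, 0, 3), so v₁ = -12.

-12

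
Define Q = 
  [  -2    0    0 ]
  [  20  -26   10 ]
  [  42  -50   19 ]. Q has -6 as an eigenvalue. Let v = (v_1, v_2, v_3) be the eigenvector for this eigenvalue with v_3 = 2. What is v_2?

Q + 6I = [[4, 0, 0], [20, -20, 10], [42, -50, 25]].
Solving (Q + 6I)v = 0 gives the eigenspace spanned by (0, 1, 2).
With v_3 = 2, v = (0, 1, 2), so v_2 = 1.

1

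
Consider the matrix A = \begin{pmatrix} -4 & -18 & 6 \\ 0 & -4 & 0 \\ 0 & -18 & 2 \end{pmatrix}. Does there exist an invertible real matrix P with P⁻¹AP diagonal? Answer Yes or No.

Characteristic polynomial: p(t) = t^3 + 6t^2 - 32 = (t - 2)(t + 4)^2.
t = -4 has algebraic multiplicity 2; rank(A + 4I) = 1, so geometric multiplicity = 2.
Every eigenvalue has geometric = algebraic multiplicity, so A is diagonalizable.

Yes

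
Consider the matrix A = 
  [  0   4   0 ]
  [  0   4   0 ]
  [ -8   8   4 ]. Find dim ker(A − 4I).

A − 4I = [[-4, 4, 0], [0, 0, 0], [-8, 8, 0]].
This matrix has rank 1, so its null space has dimension 3 − 1 = 2.

2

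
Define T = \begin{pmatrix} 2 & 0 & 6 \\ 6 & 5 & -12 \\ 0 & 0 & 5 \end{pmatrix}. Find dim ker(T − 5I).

T − 5I = [[-3, 0, 6], [6, 0, -12], [0, 0, 0]].
This matrix has rank 1, so its null space has dimension 3 − 1 = 2.

2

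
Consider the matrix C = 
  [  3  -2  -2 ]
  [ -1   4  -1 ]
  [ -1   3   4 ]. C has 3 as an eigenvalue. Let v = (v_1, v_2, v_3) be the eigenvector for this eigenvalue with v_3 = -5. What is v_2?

C − 3I = [[0, -2, -2], [-1, 1, -1], [-1, 3, 1]].
Solving (C − 3I)v = 0 gives the eigenspace spanned by (10, 5, -5).
With v_3 = -5, v = (10, 5, -5), so v_2 = 5.

5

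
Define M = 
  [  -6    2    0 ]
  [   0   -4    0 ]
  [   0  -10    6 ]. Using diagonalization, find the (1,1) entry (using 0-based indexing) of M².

16

Characteristic polynomial: t^3 + 4t^2 - 36t - 144 = (t - 6)(t + 4)(t + 6), so the eigenvalues are -6, -4, 6.
t=-6: eigenvector (1, 0, 0).
t=-4: eigenvector (1, 1, 1).
t=6: eigenvector (0, 0, 1).
P = [[1, 1, 0], [0, 1, 0], [0, 1, 1]], D = diag(-6, -4, 6), P⁻¹ = [[1, -1, 0], [0, 1, 0], [0, -1, 1]].
M² = P·diag(36, 16, 36)·P⁻¹ = [[36, -20, 0], [0, 16, 0], [0, -20, 36]].
The requested entry is 16.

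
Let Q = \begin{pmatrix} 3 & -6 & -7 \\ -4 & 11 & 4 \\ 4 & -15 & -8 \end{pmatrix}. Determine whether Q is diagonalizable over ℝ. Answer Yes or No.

Characteristic polynomial: p(μ) = μ^3 - 6μ^2 - 15μ + 100 = (μ - 5)^2(μ + 4).
μ = 5 has algebraic multiplicity 2; rank(Q − 5I) = 2, so geometric multiplicity = 1.
Geometric multiplicity < algebraic multiplicity, so Q is not diagonalizable.

No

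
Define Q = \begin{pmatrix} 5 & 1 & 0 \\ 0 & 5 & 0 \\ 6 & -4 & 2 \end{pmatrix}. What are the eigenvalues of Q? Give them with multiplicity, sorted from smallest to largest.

2, 5, 5

Characteristic polynomial: p(μ) = μ^3 - 12μ^2 + 45μ - 50 = (μ - 5)^2(μ - 2).
Roots (with multiplicity): 2, 5, 5.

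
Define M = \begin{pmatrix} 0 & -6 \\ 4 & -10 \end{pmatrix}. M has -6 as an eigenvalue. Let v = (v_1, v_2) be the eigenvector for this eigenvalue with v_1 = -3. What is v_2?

M + 6I = [[6, -6], [4, -4]].
Solving (M + 6I)v = 0 gives the eigenspace spanned by (-3, -3).
With v_1 = -3, v = (-3, -3), so v_2 = -3.

-3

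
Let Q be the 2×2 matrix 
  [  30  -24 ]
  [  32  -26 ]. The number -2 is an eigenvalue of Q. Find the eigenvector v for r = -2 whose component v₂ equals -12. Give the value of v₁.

Q + 2I = [[32, -24], [32, -24]].
Solving (Q + 2I)v = 0 gives the eigenspace spanned by (-9, -12).
With v₂ = -12, v = (-9, -12), so v₁ = -9.

-9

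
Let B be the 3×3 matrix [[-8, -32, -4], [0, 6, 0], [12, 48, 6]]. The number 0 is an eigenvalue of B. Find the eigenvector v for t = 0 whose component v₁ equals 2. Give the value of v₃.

-4

B = [[-8, -32, -4], [0, 6, 0], [12, 48, 6]].
Solving (B)v = 0 gives the eigenspace spanned by (2, 0, -4).
With v₁ = 2, v = (2, 0, -4), so v₃ = -4.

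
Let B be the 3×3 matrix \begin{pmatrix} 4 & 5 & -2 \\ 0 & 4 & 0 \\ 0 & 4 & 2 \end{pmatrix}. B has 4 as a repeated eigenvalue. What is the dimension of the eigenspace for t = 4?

1

B − 4I = [[0, 5, -2], [0, 0, 0], [0, 4, -2]].
This matrix has rank 2, so its null space has dimension 3 − 2 = 1.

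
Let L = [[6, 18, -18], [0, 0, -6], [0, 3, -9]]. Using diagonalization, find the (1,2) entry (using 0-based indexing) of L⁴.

Characteristic polynomial: s^3 + 3s^2 - 36s - 108 = (s - 6)(s + 3)(s + 6), so the eigenvalues are -6, -3, 6.
s=6: eigenvector (1, 0, 0).
s=-6: eigenvector (0, -1, -1).
s=-3: eigenvector (-2, 2, 1).
P = [[1, 0, -2], [0, -1, 2], [0, -1, 1]], D = diag(6, -6, -3), P⁻¹ = [[1, 2, -2], [0, 1, -2], [0, 1, -1]].
L⁴ = P·diag(1296, 1296, 81)·P⁻¹ = [[1296, 2430, -2430], [0, -1134, 2430], [0, -1215, 2511]].
The requested entry is 2430.

2430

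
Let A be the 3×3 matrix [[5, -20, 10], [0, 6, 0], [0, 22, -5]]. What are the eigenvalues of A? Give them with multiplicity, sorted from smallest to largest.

-5, 5, 6

Characteristic polynomial: p(t) = t^3 - 6t^2 - 25t + 150 = (t - 6)(t - 5)(t + 5).
Roots (with multiplicity): -5, 5, 6.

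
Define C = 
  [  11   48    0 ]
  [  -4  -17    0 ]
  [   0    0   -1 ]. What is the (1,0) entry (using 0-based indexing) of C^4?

624

Characteristic polynomial: λ^3 + 7λ^2 + 11λ + 5 = (λ + 1)^2(λ + 5), so the eigenvalues are -5, -1, -1.
λ=-1: eigenvector (4, -1, 0).
λ=-5: eigenvector (-3, 1, 0).
λ=-1: eigenvector (0, 0, 1).
P = [[4, -3, 0], [-1, 1, 0], [0, 0, 1]], D = diag(-1, -5, -1), P⁻¹ = [[1, 3, 0], [1, 4, 0], [0, 0, 1]].
C⁴ = P·diag(1, 625, 1)·P⁻¹ = [[-1871, -7488, 0], [624, 2497, 0], [0, 0, 1]].
The requested entry is 624.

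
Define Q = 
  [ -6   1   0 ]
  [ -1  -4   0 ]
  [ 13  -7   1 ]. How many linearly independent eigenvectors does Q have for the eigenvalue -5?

Q + 5I = [[-1, 1, 0], [-1, 1, 0], [13, -7, 6]].
This matrix has rank 2, so its null space has dimension 3 − 2 = 1.

1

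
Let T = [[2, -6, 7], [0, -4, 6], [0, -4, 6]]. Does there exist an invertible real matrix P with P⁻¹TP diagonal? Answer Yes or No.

Characteristic polynomial: p(λ) = λ^3 - 4λ^2 + 4λ = λ(λ - 2)^2.
λ = 2 has algebraic multiplicity 2; rank(T − 2I) = 2, so geometric multiplicity = 1.
Geometric multiplicity < algebraic multiplicity, so T is not diagonalizable.

No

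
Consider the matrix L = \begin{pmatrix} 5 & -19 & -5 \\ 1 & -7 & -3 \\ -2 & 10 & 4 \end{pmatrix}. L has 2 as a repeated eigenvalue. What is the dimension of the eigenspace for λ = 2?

L − 2I = [[3, -19, -5], [1, -9, -3], [-2, 10, 2]].
This matrix has rank 2, so its null space has dimension 3 − 2 = 1.

1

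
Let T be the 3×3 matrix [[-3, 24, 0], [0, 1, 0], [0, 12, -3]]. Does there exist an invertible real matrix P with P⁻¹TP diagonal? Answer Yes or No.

Yes

Characteristic polynomial: p(r) = r^3 + 5r^2 + 3r - 9 = (r - 1)(r + 3)^2.
r = -3 has algebraic multiplicity 2; rank(T + 3I) = 1, so geometric multiplicity = 2.
Every eigenvalue has geometric = algebraic multiplicity, so T is diagonalizable.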